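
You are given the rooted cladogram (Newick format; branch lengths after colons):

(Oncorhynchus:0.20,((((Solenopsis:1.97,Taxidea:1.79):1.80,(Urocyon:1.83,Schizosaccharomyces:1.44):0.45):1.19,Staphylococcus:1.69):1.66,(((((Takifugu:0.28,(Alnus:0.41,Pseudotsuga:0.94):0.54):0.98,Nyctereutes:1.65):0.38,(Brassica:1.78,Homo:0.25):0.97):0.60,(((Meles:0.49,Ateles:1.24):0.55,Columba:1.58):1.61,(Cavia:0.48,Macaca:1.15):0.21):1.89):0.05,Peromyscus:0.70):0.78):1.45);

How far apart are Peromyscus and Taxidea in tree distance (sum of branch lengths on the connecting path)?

The path runs Peromyscus → … → MRCA → … → Taxidea; the MRCA is the node subtending ((((Solenopsis,Taxidea),(Urocyon,Schizosaccharomyces)),Staphylococcus),(((((Takifugu,(Alnus,Pseudotsuga)),Nyctereutes),(Brassica,Homo)),(((Meles,Ateles),Columba),(Cavia,Macaca))),Peromyscus)).
Branch lengths along that path: 0.70 + 0.78 + 1.66 + 1.19 + 1.80 + 1.79 = 7.92.

7.92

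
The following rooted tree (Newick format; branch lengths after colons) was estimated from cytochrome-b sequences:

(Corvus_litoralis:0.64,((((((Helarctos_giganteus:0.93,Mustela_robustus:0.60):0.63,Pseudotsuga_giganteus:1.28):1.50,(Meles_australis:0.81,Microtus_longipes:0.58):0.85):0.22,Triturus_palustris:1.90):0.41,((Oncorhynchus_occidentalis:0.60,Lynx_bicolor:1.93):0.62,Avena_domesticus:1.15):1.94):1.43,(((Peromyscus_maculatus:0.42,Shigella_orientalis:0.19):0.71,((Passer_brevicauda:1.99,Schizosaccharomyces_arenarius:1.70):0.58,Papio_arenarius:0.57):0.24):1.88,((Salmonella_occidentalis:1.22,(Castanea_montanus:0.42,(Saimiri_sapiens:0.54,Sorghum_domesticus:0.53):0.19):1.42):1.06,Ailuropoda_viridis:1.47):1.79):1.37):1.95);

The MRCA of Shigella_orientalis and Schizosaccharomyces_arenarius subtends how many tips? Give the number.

5

The MRCA of Shigella_orientalis and Schizosaccharomyces_arenarius is the node subtending ((Peromyscus_maculatus,Shigella_orientalis),((Passer_brevicauda,Schizosaccharomyces_arenarius),Papio_arenarius)).
That clade contains 5 terminal taxa: Papio_arenarius, Passer_brevicauda, Peromyscus_maculatus, Schizosaccharomyces_arenarius, Shigella_orientalis.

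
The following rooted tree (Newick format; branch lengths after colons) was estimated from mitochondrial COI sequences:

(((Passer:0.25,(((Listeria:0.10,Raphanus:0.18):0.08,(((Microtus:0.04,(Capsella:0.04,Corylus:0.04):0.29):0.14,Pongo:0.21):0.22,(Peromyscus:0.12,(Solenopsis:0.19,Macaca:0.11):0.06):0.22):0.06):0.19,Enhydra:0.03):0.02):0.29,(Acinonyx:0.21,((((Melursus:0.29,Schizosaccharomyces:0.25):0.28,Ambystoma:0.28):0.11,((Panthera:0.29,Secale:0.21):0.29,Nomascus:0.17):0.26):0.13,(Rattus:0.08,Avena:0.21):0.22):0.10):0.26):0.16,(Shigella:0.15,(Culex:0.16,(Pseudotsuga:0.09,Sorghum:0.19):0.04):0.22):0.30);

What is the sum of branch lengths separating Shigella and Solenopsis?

The path runs Shigella → … → MRCA → … → Solenopsis; the MRCA is the root of the tree.
Branch lengths along that path: 0.15 + 0.30 + 0.16 + 0.29 + 0.02 + 0.19 + 0.06 + 0.22 + 0.06 + 0.19 = 1.64.

1.64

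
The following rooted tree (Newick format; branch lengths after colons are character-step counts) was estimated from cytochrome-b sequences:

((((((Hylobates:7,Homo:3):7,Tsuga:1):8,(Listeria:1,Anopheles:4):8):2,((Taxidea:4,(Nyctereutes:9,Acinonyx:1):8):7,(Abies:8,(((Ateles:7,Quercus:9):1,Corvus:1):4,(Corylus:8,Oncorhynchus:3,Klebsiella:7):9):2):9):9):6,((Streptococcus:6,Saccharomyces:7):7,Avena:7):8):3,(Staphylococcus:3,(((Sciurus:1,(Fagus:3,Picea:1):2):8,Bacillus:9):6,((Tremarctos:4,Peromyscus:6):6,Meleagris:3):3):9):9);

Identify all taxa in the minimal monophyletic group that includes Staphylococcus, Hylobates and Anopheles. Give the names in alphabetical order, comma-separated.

Abies, Acinonyx, Anopheles, Ateles, Avena, Bacillus, Corvus, Corylus, Fagus, Homo, Hylobates, Klebsiella, Listeria, Meleagris, Nyctereutes, Oncorhynchus, Peromyscus, Picea, Quercus, Saccharomyces, Sciurus, Staphylococcus, Streptococcus, Taxidea, Tremarctos, Tsuga

Tracing Staphylococcus: it sits inside (Staphylococcus,(((Sciurus,(Fagus,Picea)),Bacillus),((Tremarctos,Peromyscus),Meleagris))).
Tracing Hylobates: it sits inside (Hylobates,Homo).
Tracing Anopheles: it sits inside (Listeria,Anopheles).
The smallest clade enclosing all 3 is the whole tree (their MRCA is the root), so the answer is all 26 tips in alphabetical order.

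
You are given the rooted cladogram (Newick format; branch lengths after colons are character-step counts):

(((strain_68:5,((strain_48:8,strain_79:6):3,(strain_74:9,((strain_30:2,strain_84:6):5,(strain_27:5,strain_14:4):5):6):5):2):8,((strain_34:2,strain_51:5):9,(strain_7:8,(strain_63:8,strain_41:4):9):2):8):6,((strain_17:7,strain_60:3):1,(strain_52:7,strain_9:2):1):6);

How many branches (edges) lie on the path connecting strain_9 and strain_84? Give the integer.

10

The MRCA of strain_9 and strain_84 is the root of the tree.
From strain_9 up to that node: 3 branches. From strain_84 up to the same node: 7 branches. Total: 3 + 7 = 10.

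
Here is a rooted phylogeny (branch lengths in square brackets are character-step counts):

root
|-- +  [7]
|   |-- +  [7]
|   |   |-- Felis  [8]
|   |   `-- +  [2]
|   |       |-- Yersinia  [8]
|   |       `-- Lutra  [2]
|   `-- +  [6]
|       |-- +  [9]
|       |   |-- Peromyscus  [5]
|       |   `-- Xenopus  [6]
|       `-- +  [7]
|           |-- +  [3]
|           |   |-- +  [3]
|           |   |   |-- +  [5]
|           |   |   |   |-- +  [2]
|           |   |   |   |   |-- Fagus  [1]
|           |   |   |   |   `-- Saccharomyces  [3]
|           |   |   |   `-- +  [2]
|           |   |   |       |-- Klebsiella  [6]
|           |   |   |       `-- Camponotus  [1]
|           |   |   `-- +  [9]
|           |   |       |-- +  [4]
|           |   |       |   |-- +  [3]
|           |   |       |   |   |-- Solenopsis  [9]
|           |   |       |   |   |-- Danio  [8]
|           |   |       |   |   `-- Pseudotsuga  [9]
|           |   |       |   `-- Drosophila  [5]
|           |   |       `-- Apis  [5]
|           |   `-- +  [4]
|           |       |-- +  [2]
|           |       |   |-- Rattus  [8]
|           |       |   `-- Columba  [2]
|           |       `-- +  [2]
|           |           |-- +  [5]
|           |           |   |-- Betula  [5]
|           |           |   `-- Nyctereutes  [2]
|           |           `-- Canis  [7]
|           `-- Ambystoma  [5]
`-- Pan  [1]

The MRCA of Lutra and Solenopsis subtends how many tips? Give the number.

20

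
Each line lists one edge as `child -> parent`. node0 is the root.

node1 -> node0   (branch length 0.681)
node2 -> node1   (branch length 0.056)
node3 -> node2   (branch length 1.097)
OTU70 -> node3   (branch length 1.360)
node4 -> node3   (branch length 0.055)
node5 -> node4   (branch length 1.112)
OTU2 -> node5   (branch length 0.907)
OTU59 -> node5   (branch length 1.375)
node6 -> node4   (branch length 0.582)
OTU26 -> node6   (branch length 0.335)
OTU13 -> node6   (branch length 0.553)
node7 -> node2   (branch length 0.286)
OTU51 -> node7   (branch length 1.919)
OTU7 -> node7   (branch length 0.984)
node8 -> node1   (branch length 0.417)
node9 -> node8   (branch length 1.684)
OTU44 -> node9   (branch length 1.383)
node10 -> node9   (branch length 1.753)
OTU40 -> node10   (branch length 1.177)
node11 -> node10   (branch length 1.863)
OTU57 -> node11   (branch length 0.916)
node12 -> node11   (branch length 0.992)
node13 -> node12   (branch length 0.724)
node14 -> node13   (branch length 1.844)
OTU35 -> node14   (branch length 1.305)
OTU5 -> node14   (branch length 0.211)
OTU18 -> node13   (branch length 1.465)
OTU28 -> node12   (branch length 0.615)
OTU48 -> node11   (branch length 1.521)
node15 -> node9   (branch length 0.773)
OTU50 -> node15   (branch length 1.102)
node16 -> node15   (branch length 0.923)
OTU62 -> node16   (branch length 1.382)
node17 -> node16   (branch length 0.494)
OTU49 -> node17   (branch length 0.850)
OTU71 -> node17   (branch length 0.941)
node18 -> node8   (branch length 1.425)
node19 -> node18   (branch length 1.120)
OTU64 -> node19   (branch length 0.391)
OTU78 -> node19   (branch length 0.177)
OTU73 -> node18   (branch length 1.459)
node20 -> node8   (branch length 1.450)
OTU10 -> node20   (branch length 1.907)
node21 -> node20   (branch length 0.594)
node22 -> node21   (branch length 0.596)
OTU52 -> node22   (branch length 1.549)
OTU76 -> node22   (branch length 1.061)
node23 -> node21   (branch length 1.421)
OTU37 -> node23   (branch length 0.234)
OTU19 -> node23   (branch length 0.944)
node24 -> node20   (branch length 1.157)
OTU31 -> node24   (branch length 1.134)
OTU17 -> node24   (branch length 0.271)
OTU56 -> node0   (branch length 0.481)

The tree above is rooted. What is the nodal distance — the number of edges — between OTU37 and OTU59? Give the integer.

10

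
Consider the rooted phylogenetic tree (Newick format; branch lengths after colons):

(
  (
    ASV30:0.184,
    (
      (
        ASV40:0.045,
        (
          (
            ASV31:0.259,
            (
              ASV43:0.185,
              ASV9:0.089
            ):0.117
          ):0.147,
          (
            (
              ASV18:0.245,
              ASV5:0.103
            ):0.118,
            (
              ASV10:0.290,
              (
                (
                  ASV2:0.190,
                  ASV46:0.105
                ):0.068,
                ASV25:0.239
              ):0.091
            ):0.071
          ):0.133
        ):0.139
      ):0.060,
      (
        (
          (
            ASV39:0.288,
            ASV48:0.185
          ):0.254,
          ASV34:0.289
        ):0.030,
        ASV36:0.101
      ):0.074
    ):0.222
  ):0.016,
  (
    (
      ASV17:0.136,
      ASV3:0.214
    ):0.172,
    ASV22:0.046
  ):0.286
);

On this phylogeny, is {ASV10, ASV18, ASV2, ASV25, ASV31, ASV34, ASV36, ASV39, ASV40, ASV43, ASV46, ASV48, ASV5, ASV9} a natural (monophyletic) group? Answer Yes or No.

Yes

The most recent common ancestor of these taxa subtends ((ASV40,((ASV31,(ASV43,ASV9)),((ASV18,ASV5),(ASV10,((ASV2,ASV46),ASV25))))),(((ASV39,ASV48),ASV34),ASV36)).
That clade has exactly 14 tips — every listed taxon and nothing else — so the group is monophyletic.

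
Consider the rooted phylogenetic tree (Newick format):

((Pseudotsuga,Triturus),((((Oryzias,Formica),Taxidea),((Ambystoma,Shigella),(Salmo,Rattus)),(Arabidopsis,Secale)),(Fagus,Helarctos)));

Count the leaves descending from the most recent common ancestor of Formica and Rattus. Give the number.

The MRCA of Formica and Rattus is the node subtending (((Oryzias,Formica),Taxidea),((Ambystoma,Shigella),(Salmo,Rattus)),(Arabidopsis,Secale)).
That clade contains 9 terminal taxa: Ambystoma, Arabidopsis, Formica, Oryzias, Rattus, Salmo, Secale, Shigella, Taxidea.

9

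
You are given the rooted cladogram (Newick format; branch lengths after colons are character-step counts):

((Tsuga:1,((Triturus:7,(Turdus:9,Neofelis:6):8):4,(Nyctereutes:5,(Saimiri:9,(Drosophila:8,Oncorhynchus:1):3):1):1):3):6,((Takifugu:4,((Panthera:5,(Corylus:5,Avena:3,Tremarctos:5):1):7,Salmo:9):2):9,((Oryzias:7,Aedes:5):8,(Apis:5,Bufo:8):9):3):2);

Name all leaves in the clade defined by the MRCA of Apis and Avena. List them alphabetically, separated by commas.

Aedes, Apis, Avena, Bufo, Corylus, Oryzias, Panthera, Salmo, Takifugu, Tremarctos

Tracing Apis: it sits inside (Apis,Bufo).
Tracing Avena: it sits inside (Corylus,Avena,Tremarctos).
The smallest clade enclosing both is ((Takifugu,((Panthera,(Corylus,Avena,Tremarctos)),Salmo)),((Oryzias,Aedes),(Apis,Bufo))); the answer is its 10 terminal taxa in alphabetical order.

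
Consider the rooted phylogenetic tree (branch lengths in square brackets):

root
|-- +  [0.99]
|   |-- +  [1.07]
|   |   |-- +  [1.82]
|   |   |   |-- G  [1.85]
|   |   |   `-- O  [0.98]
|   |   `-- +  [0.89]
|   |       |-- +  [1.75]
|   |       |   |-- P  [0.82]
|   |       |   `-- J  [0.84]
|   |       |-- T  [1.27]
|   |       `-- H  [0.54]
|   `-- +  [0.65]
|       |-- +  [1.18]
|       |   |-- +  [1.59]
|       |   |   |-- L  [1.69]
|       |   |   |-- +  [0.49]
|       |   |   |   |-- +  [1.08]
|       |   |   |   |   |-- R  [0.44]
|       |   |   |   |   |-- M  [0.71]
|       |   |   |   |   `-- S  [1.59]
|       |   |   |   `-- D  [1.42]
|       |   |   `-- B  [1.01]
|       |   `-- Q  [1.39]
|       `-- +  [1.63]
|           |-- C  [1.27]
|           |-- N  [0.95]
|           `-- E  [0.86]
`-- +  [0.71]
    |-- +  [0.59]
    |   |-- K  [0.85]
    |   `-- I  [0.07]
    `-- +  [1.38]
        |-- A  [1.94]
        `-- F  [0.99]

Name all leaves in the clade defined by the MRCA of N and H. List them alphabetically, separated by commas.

Tracing N: it sits inside (C,N,E).
Tracing H: it sits inside ((P,J),T,H).
The smallest clade enclosing both is (((G,O),((P,J),T,H)),(((L,((R,M,S),D),B),Q),(C,N,E))); the answer is its 16 terminal taxa in alphabetical order.

B, C, D, E, G, H, J, L, M, N, O, P, Q, R, S, T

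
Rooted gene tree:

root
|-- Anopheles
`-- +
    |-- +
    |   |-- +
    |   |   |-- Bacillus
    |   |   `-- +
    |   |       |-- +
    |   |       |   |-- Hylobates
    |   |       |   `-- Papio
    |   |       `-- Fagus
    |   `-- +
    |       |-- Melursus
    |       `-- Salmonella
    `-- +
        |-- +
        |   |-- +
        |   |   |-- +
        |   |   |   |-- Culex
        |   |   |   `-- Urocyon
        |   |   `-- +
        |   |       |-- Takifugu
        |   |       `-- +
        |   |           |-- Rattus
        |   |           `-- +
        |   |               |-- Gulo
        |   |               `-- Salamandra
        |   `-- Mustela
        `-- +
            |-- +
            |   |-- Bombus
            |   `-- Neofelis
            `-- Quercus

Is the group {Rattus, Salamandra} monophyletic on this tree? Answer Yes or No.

No

The MRCA of the listed taxa subtends (Rattus,(Gulo,Salamandra)).
That clade also contains Gulo, which is not in the proposed group, so the group is not monophyletic.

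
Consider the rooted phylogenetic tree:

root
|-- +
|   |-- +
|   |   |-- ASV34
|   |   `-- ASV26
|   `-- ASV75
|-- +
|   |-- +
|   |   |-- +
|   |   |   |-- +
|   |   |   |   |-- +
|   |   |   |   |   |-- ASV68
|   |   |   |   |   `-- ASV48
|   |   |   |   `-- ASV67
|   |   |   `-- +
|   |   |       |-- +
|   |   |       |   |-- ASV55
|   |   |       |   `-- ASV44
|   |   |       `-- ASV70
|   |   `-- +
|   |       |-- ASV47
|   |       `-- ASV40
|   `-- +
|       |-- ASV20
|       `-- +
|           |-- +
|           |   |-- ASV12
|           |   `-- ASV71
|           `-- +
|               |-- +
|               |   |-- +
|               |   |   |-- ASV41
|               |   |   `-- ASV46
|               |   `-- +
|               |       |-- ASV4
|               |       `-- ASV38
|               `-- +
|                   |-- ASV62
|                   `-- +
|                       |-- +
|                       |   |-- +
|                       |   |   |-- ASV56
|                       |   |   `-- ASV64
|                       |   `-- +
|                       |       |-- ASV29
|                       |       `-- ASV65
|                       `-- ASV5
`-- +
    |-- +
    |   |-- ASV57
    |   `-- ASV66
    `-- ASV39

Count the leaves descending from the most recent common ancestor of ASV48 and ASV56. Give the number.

21

The MRCA of ASV48 and ASV56 is the node subtending (((((ASV68,ASV48),ASV67),((ASV55,ASV44),ASV70)),(ASV47,ASV40)),(ASV20,((ASV12,ASV71),(((ASV41,ASV46),(ASV4,ASV38)),(ASV62,(((ASV56,ASV64),(ASV29,ASV65)),ASV5)))))).
That clade contains 21 terminal taxa: ASV12, ASV20, ASV29, ASV38, ASV4, ASV40, ASV41, ASV44, ASV46, ASV47, ASV48, ASV5, ASV55, ASV56, ASV62, ASV64, ASV65, ASV67, ASV68, ASV70, ASV71.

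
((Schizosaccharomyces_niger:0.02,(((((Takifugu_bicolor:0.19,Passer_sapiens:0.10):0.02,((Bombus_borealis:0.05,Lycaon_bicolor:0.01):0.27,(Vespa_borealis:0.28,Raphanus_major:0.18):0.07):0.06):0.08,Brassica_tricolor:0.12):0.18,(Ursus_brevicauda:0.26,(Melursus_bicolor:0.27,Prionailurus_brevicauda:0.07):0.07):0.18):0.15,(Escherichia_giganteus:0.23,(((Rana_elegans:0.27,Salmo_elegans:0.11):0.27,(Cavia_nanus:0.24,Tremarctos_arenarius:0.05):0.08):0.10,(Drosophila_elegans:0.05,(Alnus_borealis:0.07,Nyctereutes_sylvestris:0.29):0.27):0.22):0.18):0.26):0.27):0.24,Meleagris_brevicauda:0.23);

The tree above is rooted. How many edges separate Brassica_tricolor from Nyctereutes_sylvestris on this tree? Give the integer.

The MRCA of Brassica_tricolor and Nyctereutes_sylvestris is the node subtending (((((Takifugu_bicolor,Passer_sapiens),((Bombus_borealis,Lycaon_bicolor),(Vespa_borealis,Raphanus_major))),Brassica_tricolor),(Ursus_brevicauda,(Melursus_bicolor,Prionailurus_brevicauda))),(Escherichia_giganteus,(((Rana_elegans,Salmo_elegans),(Cavia_nanus,Tremarctos_arenarius)),(Drosophila_elegans,(Alnus_borealis,Nyctereutes_sylvestris))))).
From Brassica_tricolor up to that node: 3 branches. From Nyctereutes_sylvestris up to the same node: 5 branches. Total: 3 + 5 = 8.

8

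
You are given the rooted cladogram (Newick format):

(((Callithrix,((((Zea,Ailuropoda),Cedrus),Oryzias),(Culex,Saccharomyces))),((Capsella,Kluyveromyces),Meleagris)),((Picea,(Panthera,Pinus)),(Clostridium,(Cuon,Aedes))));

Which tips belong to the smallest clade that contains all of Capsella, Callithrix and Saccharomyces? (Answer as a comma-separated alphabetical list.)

Ailuropoda, Callithrix, Capsella, Cedrus, Culex, Kluyveromyces, Meleagris, Oryzias, Saccharomyces, Zea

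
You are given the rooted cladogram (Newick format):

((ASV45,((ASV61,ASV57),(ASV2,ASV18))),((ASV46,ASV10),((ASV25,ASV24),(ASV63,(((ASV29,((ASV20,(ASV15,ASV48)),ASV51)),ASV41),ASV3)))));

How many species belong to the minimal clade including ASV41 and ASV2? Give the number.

17

The MRCA of ASV41 and ASV2 is the root, so the clade is the entire tree.
That clade contains 17 terminal taxa: ASV10, ASV15, ASV18, ASV2, ASV20, ASV24, ASV25, ASV29, ASV3, ASV41, ASV45, ASV46, ASV48, ASV51, ASV57, ASV61, ASV63.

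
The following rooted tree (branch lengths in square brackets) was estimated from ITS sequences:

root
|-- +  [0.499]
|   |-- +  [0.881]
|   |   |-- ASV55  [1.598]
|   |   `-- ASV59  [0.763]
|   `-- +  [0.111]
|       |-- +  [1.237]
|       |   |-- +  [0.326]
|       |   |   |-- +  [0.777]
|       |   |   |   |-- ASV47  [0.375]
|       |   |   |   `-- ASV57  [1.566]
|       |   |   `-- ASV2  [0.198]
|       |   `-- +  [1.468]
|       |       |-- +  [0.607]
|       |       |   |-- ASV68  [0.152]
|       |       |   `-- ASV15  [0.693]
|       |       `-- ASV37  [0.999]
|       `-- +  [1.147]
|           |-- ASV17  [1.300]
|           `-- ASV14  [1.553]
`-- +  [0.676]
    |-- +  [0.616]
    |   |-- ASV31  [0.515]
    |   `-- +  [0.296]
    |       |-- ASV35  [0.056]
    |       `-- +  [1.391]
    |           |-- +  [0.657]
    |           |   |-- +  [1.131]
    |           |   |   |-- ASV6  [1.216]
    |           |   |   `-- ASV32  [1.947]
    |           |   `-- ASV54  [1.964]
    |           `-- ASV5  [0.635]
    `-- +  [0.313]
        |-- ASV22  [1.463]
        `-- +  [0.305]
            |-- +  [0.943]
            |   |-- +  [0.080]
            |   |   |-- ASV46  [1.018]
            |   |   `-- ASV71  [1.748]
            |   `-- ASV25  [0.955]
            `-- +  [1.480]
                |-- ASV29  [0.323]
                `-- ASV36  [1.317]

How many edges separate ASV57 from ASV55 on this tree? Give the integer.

7

The MRCA of ASV57 and ASV55 is the node subtending ((ASV55,ASV59),((((ASV47,ASV57),ASV2),((ASV68,ASV15),ASV37)),(ASV17,ASV14))).
From ASV57 up to that node: 5 branches. From ASV55 up to the same node: 2 branches. Total: 5 + 2 = 7.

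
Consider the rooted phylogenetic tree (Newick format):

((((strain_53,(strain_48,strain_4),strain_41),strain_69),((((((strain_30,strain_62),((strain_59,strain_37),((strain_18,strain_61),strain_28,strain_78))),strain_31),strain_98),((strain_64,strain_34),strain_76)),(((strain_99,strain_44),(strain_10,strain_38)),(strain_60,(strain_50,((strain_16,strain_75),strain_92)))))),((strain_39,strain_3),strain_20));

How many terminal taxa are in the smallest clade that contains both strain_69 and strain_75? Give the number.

The MRCA of strain_69 and strain_75 is the node subtending (((strain_53,(strain_48,strain_4),strain_41),strain_69),((((((strain_30,strain_62),((strain_59,strain_37),((strain_18,strain_61),strain_28,strain_78))),strain_31),strain_98),((strain_64,strain_34),strain_76)),(((strain_99,strain_44),(strain_10,strain_38)),(strain_60,(strain_50,((strain_16,strain_75),strain_92)))))).
That clade contains 27 terminal taxa: strain_10, strain_16, strain_18, strain_28, strain_30, strain_31, strain_34, strain_37, strain_38, strain_4, strain_41, strain_44, strain_48, strain_50, strain_53, strain_59, strain_60, strain_61, strain_62, strain_64, strain_69, strain_75, strain_76, strain_78, strain_92, strain_98, strain_99.

27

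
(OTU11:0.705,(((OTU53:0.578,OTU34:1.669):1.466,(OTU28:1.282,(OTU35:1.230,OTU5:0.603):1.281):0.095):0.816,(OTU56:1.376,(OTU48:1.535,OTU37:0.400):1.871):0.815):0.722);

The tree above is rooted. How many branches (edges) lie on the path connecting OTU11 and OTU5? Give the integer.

The MRCA of OTU11 and OTU5 is the root of the tree.
From OTU11 up to that node: 1 branch. From OTU5 up to the same node: 5 branches. Total: 1 + 5 = 6.

6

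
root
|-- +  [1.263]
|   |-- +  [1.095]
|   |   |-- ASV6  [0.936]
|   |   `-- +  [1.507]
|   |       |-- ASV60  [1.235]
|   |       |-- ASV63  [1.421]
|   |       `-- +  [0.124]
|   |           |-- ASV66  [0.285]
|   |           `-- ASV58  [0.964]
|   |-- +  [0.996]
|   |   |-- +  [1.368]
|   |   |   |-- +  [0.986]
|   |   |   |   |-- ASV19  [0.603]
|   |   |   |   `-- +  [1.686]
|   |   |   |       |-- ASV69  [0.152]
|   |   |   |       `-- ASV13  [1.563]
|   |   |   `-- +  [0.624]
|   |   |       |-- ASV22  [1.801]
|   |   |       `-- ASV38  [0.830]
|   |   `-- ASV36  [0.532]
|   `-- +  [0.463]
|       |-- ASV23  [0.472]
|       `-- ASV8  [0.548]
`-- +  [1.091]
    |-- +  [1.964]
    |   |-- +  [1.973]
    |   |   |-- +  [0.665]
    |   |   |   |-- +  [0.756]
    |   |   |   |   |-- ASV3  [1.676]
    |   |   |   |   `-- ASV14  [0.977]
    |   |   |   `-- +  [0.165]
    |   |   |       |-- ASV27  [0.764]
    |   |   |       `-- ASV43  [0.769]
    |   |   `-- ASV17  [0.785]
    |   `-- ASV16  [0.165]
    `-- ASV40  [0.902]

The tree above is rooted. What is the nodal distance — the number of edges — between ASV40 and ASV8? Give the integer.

The MRCA of ASV40 and ASV8 is the root of the tree.
From ASV40 up to that node: 2 branches. From ASV8 up to the same node: 3 branches. Total: 2 + 3 = 5.

5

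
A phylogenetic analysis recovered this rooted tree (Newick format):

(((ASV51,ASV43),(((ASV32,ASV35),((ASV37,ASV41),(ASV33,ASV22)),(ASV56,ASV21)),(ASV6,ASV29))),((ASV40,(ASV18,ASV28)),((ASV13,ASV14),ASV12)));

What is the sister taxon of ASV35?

ASV32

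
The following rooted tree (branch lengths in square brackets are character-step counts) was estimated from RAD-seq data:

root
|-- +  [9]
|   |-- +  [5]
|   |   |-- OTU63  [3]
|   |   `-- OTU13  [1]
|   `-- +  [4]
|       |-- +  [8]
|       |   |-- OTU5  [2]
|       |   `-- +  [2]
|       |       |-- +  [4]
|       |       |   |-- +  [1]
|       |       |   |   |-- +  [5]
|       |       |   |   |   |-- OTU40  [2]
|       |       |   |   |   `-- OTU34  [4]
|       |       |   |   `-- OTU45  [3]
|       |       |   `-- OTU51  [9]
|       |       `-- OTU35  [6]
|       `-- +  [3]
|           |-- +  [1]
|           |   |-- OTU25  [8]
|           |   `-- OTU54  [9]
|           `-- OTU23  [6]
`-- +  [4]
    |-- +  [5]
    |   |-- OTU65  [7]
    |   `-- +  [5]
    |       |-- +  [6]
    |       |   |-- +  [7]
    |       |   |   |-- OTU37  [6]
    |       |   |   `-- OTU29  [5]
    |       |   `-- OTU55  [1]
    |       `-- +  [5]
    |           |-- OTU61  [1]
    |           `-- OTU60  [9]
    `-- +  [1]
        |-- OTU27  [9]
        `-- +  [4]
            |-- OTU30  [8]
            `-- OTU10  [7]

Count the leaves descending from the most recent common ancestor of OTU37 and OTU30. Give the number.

The MRCA of OTU37 and OTU30 is the node subtending ((OTU65,(((OTU37,OTU29),OTU55),(OTU61,OTU60))),(OTU27,(OTU30,OTU10))).
That clade contains 9 terminal taxa: OTU10, OTU27, OTU29, OTU30, OTU37, OTU55, OTU60, OTU61, OTU65.

9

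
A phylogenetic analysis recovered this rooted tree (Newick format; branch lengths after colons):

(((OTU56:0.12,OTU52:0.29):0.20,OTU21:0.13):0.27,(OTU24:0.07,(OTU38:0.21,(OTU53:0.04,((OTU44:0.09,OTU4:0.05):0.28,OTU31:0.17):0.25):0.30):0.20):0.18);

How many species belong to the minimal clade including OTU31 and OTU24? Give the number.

The MRCA of OTU31 and OTU24 is the node subtending (OTU24,(OTU38,(OTU53,((OTU44,OTU4),OTU31)))).
That clade contains 6 terminal taxa: OTU24, OTU31, OTU38, OTU4, OTU44, OTU53.

6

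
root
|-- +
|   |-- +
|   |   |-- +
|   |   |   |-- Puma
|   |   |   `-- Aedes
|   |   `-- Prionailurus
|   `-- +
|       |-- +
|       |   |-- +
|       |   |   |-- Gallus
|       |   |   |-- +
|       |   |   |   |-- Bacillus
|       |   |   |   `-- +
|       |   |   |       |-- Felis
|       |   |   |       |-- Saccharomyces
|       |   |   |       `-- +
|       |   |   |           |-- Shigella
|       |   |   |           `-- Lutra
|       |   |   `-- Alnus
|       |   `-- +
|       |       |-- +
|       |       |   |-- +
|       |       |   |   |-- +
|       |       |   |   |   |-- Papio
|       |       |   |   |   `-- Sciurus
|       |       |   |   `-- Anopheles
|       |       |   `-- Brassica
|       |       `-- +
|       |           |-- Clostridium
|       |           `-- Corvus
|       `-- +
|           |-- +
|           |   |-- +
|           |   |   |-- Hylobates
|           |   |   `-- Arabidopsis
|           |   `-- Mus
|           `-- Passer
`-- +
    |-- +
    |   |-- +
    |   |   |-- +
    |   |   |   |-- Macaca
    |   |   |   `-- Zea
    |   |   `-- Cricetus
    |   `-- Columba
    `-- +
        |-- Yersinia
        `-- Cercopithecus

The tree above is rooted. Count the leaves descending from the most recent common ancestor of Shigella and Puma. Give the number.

20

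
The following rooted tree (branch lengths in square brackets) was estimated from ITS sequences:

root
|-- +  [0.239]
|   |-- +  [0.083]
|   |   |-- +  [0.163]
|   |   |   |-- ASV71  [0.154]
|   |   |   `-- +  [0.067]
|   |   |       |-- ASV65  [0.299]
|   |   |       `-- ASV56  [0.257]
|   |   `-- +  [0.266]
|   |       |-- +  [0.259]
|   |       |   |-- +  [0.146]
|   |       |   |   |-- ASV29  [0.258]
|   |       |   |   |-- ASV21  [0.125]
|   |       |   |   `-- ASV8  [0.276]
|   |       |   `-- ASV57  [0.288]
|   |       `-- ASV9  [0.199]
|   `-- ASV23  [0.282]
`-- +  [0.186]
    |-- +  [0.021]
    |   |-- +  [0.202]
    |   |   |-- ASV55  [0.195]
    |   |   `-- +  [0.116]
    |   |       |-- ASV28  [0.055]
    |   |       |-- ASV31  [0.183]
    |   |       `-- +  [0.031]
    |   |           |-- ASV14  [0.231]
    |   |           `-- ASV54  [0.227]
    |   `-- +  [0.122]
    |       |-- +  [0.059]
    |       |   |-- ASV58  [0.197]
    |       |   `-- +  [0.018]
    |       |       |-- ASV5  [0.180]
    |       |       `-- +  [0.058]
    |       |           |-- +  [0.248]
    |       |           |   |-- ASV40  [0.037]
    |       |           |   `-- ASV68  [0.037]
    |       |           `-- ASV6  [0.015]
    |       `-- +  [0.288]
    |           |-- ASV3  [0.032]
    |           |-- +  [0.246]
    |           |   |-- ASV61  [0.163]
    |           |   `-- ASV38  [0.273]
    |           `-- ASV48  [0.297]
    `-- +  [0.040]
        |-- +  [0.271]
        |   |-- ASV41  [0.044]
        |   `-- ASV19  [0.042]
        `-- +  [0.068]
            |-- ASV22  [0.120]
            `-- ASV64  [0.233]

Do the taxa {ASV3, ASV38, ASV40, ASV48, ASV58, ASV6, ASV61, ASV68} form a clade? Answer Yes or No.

The MRCA of the listed taxa subtends ((ASV58,(ASV5,((ASV40,ASV68),ASV6))),(ASV3,(ASV61,ASV38),ASV48)).
That clade also contains ASV5, which is not in the proposed group, so the group is not monophyletic.

No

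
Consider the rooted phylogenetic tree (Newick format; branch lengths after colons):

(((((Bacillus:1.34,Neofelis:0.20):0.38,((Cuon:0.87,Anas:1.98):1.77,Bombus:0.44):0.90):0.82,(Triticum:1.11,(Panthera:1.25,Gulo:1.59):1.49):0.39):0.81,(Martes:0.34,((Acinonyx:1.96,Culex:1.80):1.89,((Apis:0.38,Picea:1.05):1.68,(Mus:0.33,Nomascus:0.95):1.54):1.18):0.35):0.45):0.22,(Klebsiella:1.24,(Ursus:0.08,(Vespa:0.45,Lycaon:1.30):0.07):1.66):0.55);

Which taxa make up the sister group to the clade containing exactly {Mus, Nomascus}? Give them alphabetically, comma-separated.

Apis, Picea

The clade containing exactly {Mus, Nomascus} attaches to the tree at the node subtending ((Apis,Picea),(Mus,Nomascus)).
The other lineage descending from that same node — the sister group — is (Apis,Picea); its 2 tips in alphabetical order are the answer.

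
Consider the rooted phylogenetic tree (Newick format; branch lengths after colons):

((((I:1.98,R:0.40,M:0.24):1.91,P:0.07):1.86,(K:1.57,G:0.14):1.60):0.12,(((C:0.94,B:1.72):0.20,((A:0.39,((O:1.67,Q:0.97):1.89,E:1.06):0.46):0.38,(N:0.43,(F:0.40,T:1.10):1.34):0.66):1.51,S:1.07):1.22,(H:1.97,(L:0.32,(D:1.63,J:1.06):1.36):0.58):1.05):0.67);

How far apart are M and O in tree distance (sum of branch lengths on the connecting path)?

The path runs M → … → MRCA → … → O; the MRCA is the root of the tree.
Branch lengths along that path: 0.24 + 1.91 + 1.86 + 0.12 + 0.67 + 1.22 + 1.51 + 0.38 + 0.46 + 1.89 + 1.67 = 11.93.

11.93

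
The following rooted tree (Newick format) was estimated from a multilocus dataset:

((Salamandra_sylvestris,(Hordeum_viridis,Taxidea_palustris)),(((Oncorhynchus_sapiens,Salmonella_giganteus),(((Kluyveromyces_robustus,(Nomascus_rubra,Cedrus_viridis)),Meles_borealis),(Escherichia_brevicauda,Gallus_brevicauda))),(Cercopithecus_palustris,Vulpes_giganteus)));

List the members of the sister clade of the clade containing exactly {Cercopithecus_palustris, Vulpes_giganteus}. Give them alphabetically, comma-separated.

Cedrus_viridis, Escherichia_brevicauda, Gallus_brevicauda, Kluyveromyces_robustus, Meles_borealis, Nomascus_rubra, Oncorhynchus_sapiens, Salmonella_giganteus

The clade containing exactly {Cercopithecus_palustris, Vulpes_giganteus} attaches to the tree at the node subtending (((Oncorhynchus_sapiens,Salmonella_giganteus),(((Kluyveromyces_robustus,(Nomascus_rubra,Cedrus_viridis)),Meles_borealis),(Escherichia_brevicauda,Gallus_brevicauda))),(Cercopithecus_palustris,Vulpes_giganteus)).
The other lineage descending from that same node — the sister group — is ((Oncorhynchus_sapiens,Salmonella_giganteus),(((Kluyveromyces_robustus,(Nomascus_rubra,Cedrus_viridis)),Meles_borealis),(Escherichia_brevicauda,Gallus_brevicauda))); its 8 tips in alphabetical order are the answer.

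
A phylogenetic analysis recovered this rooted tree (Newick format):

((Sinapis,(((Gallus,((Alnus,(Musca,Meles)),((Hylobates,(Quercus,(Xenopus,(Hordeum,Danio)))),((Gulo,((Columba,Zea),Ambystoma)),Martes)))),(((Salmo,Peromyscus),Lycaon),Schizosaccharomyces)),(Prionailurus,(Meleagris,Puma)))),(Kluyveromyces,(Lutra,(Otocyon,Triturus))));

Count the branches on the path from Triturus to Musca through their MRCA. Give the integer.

12

The MRCA of Triturus and Musca is the root of the tree.
From Triturus up to that node: 4 branches. From Musca up to the same node: 8 branches. Total: 4 + 8 = 12.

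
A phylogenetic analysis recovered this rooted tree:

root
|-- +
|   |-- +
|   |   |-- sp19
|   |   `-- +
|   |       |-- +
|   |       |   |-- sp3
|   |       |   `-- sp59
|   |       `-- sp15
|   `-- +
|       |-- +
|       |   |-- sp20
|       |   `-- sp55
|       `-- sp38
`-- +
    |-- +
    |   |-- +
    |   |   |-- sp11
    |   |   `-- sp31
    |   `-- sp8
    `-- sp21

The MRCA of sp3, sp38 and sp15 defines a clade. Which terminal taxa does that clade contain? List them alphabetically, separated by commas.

Tracing sp3: it sits inside (sp3,sp59).
Tracing sp38: it sits inside ((sp20,sp55),sp38).
Tracing sp15: it sits inside ((sp3,sp59),sp15).
The smallest clade enclosing all 3 is ((sp19,((sp3,sp59),sp15)),((sp20,sp55),sp38)); the answer is its 7 terminal taxa in alphabetical order.

sp15, sp19, sp20, sp3, sp38, sp55, sp59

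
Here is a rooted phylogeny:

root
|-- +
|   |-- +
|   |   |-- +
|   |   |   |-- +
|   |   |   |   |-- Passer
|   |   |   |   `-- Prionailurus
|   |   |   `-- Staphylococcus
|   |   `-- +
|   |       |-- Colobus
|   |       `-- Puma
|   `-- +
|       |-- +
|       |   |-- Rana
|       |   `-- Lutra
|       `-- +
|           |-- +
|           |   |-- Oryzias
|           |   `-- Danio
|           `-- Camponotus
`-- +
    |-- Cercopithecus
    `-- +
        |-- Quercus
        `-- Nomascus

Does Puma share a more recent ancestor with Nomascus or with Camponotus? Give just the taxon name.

The MRCA of Puma and Camponotus subtends ((((Passer,Prionailurus),Staphylococcus),(Colobus,Puma)),((Rana,Lutra),((Oryzias,Danio),Camponotus))) (10 taxa).
The MRCA of Puma and Nomascus is the root, subtending the entire tree (13 taxa).
The first is nested inside the second, so Puma shares a more recent common ancestor with Camponotus.

Camponotus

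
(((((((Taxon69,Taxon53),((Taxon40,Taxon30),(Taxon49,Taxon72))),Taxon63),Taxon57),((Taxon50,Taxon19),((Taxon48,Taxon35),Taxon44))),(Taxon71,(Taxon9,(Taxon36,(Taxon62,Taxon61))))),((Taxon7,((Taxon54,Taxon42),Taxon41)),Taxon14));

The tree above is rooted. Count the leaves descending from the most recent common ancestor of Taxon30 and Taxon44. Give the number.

13

The MRCA of Taxon30 and Taxon44 is the node subtending (((((Taxon69,Taxon53),((Taxon40,Taxon30),(Taxon49,Taxon72))),Taxon63),Taxon57),((Taxon50,Taxon19),((Taxon48,Taxon35),Taxon44))).
That clade contains 13 terminal taxa: Taxon19, Taxon30, Taxon35, Taxon40, Taxon44, Taxon48, Taxon49, Taxon50, Taxon53, Taxon57, Taxon63, Taxon69, Taxon72.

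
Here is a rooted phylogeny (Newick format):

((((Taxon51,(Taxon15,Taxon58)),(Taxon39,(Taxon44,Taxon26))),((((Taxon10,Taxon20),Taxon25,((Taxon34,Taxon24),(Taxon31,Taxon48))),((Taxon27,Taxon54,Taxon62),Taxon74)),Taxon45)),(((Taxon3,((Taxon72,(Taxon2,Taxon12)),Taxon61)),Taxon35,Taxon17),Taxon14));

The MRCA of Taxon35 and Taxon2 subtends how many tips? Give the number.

7

The MRCA of Taxon35 and Taxon2 is the node subtending ((Taxon3,((Taxon72,(Taxon2,Taxon12)),Taxon61)),Taxon35,Taxon17).
That clade contains 7 terminal taxa: Taxon12, Taxon17, Taxon2, Taxon3, Taxon35, Taxon61, Taxon72.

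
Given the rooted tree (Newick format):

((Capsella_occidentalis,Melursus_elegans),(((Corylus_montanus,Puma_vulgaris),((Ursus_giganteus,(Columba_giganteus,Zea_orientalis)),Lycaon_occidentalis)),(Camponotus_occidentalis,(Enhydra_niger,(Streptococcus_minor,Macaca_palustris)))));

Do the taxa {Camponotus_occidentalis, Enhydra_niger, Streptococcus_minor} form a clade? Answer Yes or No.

No

The MRCA of the listed taxa subtends (Camponotus_occidentalis,(Enhydra_niger,(Streptococcus_minor,Macaca_palustris))).
That clade also contains Macaca_palustris, which is not in the proposed group, so the group is not monophyletic.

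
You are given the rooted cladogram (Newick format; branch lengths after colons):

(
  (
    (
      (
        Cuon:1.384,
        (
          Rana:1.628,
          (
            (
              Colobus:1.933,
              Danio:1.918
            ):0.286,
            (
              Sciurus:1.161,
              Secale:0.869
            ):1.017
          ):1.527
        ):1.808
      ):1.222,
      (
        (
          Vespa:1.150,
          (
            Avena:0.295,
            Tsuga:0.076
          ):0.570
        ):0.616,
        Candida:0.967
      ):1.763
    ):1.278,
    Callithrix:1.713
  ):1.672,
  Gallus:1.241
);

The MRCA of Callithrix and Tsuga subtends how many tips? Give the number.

11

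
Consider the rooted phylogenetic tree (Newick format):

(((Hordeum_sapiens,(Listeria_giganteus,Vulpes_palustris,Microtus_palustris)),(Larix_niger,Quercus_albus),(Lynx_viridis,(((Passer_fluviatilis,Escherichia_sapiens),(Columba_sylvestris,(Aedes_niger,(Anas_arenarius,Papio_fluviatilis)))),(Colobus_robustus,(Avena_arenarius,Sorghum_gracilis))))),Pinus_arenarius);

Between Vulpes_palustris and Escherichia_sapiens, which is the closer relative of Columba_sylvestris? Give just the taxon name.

Escherichia_sapiens

The MRCA of Columba_sylvestris and Escherichia_sapiens subtends ((Passer_fluviatilis,Escherichia_sapiens),(Columba_sylvestris,(Aedes_niger,(Anas_arenarius,Papio_fluviatilis)))) (6 taxa).
The MRCA of Columba_sylvestris and Vulpes_palustris subtends ((Hordeum_sapiens,(Listeria_giganteus,Vulpes_palustris,Microtus_palustris)),(Larix_niger,Quercus_albus),(Lynx_viridis,(((Passer_fluviatilis,Escherichia_sapiens),(Columba_sylvestris,(Aedes_niger,(Anas_arenarius,Papio_fluviatilis)))),(Colobus_robustus,(Avena_arenarius,Sorghum_gracilis))))) (16 taxa).
The first is nested inside the second, so Columba_sylvestris shares a more recent common ancestor with Escherichia_sapiens.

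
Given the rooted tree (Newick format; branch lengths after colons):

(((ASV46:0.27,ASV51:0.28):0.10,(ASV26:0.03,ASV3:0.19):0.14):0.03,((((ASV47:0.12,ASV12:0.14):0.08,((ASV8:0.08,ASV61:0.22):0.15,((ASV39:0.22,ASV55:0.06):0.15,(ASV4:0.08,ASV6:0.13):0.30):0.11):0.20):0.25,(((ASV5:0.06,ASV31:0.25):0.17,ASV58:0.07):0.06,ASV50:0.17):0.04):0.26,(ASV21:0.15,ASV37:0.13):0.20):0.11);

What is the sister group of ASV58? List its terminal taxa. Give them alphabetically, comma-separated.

ASV31, ASV5

ASV58 attaches to the tree at the node subtending ((ASV5,ASV31),ASV58).
The other lineage descending from that same node — the sister group — is (ASV5,ASV31); its 2 tips in alphabetical order are the answer.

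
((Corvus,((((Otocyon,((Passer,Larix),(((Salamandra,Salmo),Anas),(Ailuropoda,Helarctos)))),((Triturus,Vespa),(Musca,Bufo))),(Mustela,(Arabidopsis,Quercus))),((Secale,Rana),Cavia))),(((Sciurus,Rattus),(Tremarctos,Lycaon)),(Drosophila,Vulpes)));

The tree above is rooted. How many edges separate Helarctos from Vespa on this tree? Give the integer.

8

The MRCA of Helarctos and Vespa is the node subtending ((Otocyon,((Passer,Larix),(((Salamandra,Salmo),Anas),(Ailuropoda,Helarctos)))),((Triturus,Vespa),(Musca,Bufo))).
From Helarctos up to that node: 5 branches. From Vespa up to the same node: 3 branches. Total: 5 + 3 = 8.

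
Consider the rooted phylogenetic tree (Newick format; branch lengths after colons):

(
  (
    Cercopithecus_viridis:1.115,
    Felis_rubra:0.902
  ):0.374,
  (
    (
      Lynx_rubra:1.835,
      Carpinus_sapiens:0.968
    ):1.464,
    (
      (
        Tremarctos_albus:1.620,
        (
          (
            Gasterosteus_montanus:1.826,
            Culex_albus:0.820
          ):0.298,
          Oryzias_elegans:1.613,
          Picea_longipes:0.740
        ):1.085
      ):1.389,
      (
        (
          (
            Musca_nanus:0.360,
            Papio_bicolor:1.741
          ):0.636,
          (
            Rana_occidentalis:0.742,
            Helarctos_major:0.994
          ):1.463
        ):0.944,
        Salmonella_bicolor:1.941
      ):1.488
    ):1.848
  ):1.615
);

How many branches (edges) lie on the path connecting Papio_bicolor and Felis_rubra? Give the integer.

The MRCA of Papio_bicolor and Felis_rubra is the root of the tree.
From Papio_bicolor up to that node: 6 branches. From Felis_rubra up to the same node: 2 branches. Total: 6 + 2 = 8.

8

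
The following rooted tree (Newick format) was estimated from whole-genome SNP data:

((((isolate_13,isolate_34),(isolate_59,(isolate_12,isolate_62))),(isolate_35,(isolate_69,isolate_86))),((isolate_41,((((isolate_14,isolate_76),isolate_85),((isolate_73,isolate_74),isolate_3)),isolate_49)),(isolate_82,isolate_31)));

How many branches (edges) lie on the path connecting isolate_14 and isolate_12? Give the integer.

12

The MRCA of isolate_14 and isolate_12 is the root of the tree.
From isolate_14 up to that node: 7 branches. From isolate_12 up to the same node: 5 branches. Total: 7 + 5 = 12.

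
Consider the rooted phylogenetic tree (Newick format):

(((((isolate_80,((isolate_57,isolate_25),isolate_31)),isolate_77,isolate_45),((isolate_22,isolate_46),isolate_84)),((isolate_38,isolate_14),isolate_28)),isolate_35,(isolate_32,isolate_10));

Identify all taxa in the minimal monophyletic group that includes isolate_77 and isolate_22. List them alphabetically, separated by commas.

Tracing isolate_77: it sits inside ((isolate_80,((isolate_57,isolate_25),isolate_31)),isolate_77,isolate_45).
Tracing isolate_22: it sits inside (isolate_22,isolate_46).
The smallest clade enclosing both is (((isolate_80,((isolate_57,isolate_25),isolate_31)),isolate_77,isolate_45),((isolate_22,isolate_46),isolate_84)); the answer is its 9 terminal taxa in alphabetical order.

isolate_22, isolate_25, isolate_31, isolate_45, isolate_46, isolate_57, isolate_77, isolate_80, isolate_84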